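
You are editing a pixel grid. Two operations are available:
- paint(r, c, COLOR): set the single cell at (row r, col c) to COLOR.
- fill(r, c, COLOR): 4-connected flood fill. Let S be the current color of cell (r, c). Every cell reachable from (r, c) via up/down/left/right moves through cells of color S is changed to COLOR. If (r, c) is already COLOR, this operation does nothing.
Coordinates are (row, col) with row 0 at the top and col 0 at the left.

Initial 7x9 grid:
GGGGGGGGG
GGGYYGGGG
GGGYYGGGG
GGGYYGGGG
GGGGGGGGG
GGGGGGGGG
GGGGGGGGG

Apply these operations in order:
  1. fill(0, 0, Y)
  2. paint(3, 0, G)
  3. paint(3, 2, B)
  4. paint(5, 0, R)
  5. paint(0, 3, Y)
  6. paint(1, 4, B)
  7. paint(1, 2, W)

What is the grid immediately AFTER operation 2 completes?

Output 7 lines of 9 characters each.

After op 1 fill(0,0,Y) [57 cells changed]:
YYYYYYYYY
YYYYYYYYY
YYYYYYYYY
YYYYYYYYY
YYYYYYYYY
YYYYYYYYY
YYYYYYYYY
After op 2 paint(3,0,G):
YYYYYYYYY
YYYYYYYYY
YYYYYYYYY
GYYYYYYYY
YYYYYYYYY
YYYYYYYYY
YYYYYYYYY

Answer: YYYYYYYYY
YYYYYYYYY
YYYYYYYYY
GYYYYYYYY
YYYYYYYYY
YYYYYYYYY
YYYYYYYYY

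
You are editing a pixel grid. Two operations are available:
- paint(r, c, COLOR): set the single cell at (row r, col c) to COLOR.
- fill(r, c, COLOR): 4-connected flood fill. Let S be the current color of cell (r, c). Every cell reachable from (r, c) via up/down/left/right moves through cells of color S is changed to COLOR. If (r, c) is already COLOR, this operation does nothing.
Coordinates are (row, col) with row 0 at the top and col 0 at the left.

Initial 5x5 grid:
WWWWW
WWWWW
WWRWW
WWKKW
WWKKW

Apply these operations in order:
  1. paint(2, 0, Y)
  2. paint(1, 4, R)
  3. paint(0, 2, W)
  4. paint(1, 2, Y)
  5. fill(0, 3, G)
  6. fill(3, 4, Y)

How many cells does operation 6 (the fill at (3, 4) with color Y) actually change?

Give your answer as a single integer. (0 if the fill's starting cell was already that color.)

Answer: 17

Derivation:
After op 1 paint(2,0,Y):
WWWWW
WWWWW
YWRWW
WWKKW
WWKKW
After op 2 paint(1,4,R):
WWWWW
WWWWR
YWRWW
WWKKW
WWKKW
After op 3 paint(0,2,W):
WWWWW
WWWWR
YWRWW
WWKKW
WWKKW
After op 4 paint(1,2,Y):
WWWWW
WWYWR
YWRWW
WWKKW
WWKKW
After op 5 fill(0,3,G) [17 cells changed]:
GGGGG
GGYGR
YGRGG
GGKKG
GGKKG
After op 6 fill(3,4,Y) [17 cells changed]:
YYYYY
YYYYR
YYRYY
YYKKY
YYKKY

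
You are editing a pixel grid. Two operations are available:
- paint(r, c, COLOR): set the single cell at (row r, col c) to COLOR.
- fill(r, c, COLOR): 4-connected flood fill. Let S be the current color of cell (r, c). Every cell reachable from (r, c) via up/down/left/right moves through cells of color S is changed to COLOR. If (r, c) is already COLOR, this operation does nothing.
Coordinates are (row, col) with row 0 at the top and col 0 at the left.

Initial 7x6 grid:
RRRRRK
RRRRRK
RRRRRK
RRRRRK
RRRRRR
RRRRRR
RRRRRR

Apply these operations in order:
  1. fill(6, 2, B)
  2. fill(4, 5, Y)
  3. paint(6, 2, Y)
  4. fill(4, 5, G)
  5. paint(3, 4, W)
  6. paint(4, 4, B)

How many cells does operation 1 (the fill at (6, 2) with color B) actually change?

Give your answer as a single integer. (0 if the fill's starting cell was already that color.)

After op 1 fill(6,2,B) [38 cells changed]:
BBBBBK
BBBBBK
BBBBBK
BBBBBK
BBBBBB
BBBBBB
BBBBBB

Answer: 38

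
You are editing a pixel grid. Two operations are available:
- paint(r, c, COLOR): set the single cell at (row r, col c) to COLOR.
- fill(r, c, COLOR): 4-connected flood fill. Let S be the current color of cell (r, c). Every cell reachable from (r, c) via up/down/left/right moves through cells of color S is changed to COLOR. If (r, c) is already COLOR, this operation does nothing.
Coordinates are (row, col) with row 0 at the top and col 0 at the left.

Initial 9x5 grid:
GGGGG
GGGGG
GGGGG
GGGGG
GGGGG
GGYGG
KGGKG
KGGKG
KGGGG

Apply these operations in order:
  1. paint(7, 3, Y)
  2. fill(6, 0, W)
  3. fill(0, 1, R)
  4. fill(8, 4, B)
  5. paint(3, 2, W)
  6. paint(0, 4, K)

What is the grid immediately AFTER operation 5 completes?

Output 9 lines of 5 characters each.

After op 1 paint(7,3,Y):
GGGGG
GGGGG
GGGGG
GGGGG
GGGGG
GGYGG
KGGKG
KGGYG
KGGGG
After op 2 fill(6,0,W) [3 cells changed]:
GGGGG
GGGGG
GGGGG
GGGGG
GGGGG
GGYGG
WGGKG
WGGYG
WGGGG
After op 3 fill(0,1,R) [39 cells changed]:
RRRRR
RRRRR
RRRRR
RRRRR
RRRRR
RRYRR
WRRKR
WRRYR
WRRRR
After op 4 fill(8,4,B) [39 cells changed]:
BBBBB
BBBBB
BBBBB
BBBBB
BBBBB
BBYBB
WBBKB
WBBYB
WBBBB
After op 5 paint(3,2,W):
BBBBB
BBBBB
BBBBB
BBWBB
BBBBB
BBYBB
WBBKB
WBBYB
WBBBB

Answer: BBBBB
BBBBB
BBBBB
BBWBB
BBBBB
BBYBB
WBBKB
WBBYB
WBBBB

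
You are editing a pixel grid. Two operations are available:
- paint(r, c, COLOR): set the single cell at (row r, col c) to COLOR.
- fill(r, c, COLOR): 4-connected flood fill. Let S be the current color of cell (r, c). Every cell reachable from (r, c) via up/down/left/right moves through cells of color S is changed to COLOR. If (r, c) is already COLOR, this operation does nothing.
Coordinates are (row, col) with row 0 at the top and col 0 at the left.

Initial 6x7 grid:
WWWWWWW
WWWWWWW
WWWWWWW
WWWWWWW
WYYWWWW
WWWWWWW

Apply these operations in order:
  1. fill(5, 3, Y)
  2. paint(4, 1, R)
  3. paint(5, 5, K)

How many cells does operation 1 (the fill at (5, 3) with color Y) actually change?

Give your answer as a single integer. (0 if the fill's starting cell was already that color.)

Answer: 40

Derivation:
After op 1 fill(5,3,Y) [40 cells changed]:
YYYYYYY
YYYYYYY
YYYYYYY
YYYYYYY
YYYYYYY
YYYYYYY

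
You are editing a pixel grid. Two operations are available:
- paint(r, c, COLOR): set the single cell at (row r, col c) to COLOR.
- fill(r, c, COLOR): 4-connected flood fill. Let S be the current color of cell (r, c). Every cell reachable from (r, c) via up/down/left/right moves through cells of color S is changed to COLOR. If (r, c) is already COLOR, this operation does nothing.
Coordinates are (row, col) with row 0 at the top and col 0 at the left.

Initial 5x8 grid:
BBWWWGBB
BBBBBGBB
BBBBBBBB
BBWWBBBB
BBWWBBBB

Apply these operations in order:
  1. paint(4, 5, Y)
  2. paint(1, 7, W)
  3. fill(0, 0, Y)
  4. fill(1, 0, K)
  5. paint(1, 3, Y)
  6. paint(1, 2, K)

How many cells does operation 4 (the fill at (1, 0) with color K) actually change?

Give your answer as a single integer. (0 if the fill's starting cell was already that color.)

After op 1 paint(4,5,Y):
BBWWWGBB
BBBBBGBB
BBBBBBBB
BBWWBBBB
BBWWBYBB
After op 2 paint(1,7,W):
BBWWWGBB
BBBBBGBW
BBBBBBBB
BBWWBBBB
BBWWBYBB
After op 3 fill(0,0,Y) [29 cells changed]:
YYWWWGYY
YYYYYGYW
YYYYYYYY
YYWWYYYY
YYWWYYYY
After op 4 fill(1,0,K) [30 cells changed]:
KKWWWGKK
KKKKKGKW
KKKKKKKK
KKWWKKKK
KKWWKKKK

Answer: 30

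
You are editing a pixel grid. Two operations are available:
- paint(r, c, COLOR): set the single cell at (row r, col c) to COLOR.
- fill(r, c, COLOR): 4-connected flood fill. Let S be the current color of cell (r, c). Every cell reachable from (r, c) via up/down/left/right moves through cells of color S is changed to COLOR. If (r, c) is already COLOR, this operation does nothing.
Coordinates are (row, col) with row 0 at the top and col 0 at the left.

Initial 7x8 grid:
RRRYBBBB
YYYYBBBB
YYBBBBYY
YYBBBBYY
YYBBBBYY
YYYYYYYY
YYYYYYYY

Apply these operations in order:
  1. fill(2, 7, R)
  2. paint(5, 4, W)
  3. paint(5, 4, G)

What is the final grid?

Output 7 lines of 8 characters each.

Answer: RRRRBBBB
RRRRBBBB
RRBBBBRR
RRBBBBRR
RRBBBBRR
RRRRGRRR
RRRRRRRR

Derivation:
After op 1 fill(2,7,R) [33 cells changed]:
RRRRBBBB
RRRRBBBB
RRBBBBRR
RRBBBBRR
RRBBBBRR
RRRRRRRR
RRRRRRRR
After op 2 paint(5,4,W):
RRRRBBBB
RRRRBBBB
RRBBBBRR
RRBBBBRR
RRBBBBRR
RRRRWRRR
RRRRRRRR
After op 3 paint(5,4,G):
RRRRBBBB
RRRRBBBB
RRBBBBRR
RRBBBBRR
RRBBBBRR
RRRRGRRR
RRRRRRRR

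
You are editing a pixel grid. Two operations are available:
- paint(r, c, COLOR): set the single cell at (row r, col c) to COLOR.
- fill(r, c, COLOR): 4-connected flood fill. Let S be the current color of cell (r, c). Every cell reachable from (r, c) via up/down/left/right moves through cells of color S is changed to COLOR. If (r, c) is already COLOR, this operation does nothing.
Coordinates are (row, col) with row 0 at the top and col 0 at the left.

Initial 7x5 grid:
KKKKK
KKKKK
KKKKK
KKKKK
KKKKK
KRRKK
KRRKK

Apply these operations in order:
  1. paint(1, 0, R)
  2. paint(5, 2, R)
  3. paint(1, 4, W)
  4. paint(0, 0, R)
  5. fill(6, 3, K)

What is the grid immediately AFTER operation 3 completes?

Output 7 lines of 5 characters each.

After op 1 paint(1,0,R):
KKKKK
RKKKK
KKKKK
KKKKK
KKKKK
KRRKK
KRRKK
After op 2 paint(5,2,R):
KKKKK
RKKKK
KKKKK
KKKKK
KKKKK
KRRKK
KRRKK
After op 3 paint(1,4,W):
KKKKK
RKKKW
KKKKK
KKKKK
KKKKK
KRRKK
KRRKK

Answer: KKKKK
RKKKW
KKKKK
KKKKK
KKKKK
KRRKK
KRRKK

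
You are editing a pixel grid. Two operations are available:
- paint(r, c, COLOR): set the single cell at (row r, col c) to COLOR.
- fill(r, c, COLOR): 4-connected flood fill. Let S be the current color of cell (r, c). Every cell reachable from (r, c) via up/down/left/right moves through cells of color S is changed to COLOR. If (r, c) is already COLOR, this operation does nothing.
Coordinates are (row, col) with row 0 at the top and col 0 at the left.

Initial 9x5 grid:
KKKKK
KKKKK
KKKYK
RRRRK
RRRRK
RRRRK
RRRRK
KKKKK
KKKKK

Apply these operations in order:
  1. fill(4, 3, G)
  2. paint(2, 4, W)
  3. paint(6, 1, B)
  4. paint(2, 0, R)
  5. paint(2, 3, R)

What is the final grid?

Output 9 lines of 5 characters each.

After op 1 fill(4,3,G) [16 cells changed]:
KKKKK
KKKKK
KKKYK
GGGGK
GGGGK
GGGGK
GGGGK
KKKKK
KKKKK
After op 2 paint(2,4,W):
KKKKK
KKKKK
KKKYW
GGGGK
GGGGK
GGGGK
GGGGK
KKKKK
KKKKK
After op 3 paint(6,1,B):
KKKKK
KKKKK
KKKYW
GGGGK
GGGGK
GGGGK
GBGGK
KKKKK
KKKKK
After op 4 paint(2,0,R):
KKKKK
KKKKK
RKKYW
GGGGK
GGGGK
GGGGK
GBGGK
KKKKK
KKKKK
After op 5 paint(2,3,R):
KKKKK
KKKKK
RKKRW
GGGGK
GGGGK
GGGGK
GBGGK
KKKKK
KKKKK

Answer: KKKKK
KKKKK
RKKRW
GGGGK
GGGGK
GGGGK
GBGGK
KKKKK
KKKKK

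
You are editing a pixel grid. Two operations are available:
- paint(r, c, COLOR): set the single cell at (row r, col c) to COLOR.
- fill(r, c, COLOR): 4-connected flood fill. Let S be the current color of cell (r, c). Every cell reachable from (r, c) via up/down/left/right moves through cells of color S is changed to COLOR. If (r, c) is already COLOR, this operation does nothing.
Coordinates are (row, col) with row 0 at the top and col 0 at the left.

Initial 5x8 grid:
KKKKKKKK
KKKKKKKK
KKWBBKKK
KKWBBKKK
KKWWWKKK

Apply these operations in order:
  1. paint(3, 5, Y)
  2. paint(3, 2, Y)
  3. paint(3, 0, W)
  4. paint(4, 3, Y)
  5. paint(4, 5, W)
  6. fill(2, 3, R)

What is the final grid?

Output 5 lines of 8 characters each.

Answer: KKKKKKKK
KKKKKKKK
KKWRRKKK
WKYRRYKK
KKWYWWKK

Derivation:
After op 1 paint(3,5,Y):
KKKKKKKK
KKKKKKKK
KKWBBKKK
KKWBBYKK
KKWWWKKK
After op 2 paint(3,2,Y):
KKKKKKKK
KKKKKKKK
KKWBBKKK
KKYBBYKK
KKWWWKKK
After op 3 paint(3,0,W):
KKKKKKKK
KKKKKKKK
KKWBBKKK
WKYBBYKK
KKWWWKKK
After op 4 paint(4,3,Y):
KKKKKKKK
KKKKKKKK
KKWBBKKK
WKYBBYKK
KKWYWKKK
After op 5 paint(4,5,W):
KKKKKKKK
KKKKKKKK
KKWBBKKK
WKYBBYKK
KKWYWWKK
After op 6 fill(2,3,R) [4 cells changed]:
KKKKKKKK
KKKKKKKK
KKWRRKKK
WKYRRYKK
KKWYWWKK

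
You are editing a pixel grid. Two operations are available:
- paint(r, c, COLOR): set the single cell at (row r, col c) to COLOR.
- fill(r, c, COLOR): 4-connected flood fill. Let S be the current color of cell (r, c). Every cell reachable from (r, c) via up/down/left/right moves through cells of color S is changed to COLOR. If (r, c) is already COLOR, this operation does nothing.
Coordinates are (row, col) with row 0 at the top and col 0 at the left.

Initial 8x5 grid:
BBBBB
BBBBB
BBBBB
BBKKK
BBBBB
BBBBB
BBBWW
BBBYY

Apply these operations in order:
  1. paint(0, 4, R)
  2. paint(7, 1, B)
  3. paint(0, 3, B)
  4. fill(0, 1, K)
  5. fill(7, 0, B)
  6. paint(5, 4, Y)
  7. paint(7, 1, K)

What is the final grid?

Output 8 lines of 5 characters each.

After op 1 paint(0,4,R):
BBBBR
BBBBB
BBBBB
BBKKK
BBBBB
BBBBB
BBBWW
BBBYY
After op 2 paint(7,1,B):
BBBBR
BBBBB
BBBBB
BBKKK
BBBBB
BBBBB
BBBWW
BBBYY
After op 3 paint(0,3,B):
BBBBR
BBBBB
BBBBB
BBKKK
BBBBB
BBBBB
BBBWW
BBBYY
After op 4 fill(0,1,K) [32 cells changed]:
KKKKR
KKKKK
KKKKK
KKKKK
KKKKK
KKKKK
KKKWW
KKKYY
After op 5 fill(7,0,B) [35 cells changed]:
BBBBR
BBBBB
BBBBB
BBBBB
BBBBB
BBBBB
BBBWW
BBBYY
After op 6 paint(5,4,Y):
BBBBR
BBBBB
BBBBB
BBBBB
BBBBB
BBBBY
BBBWW
BBBYY
After op 7 paint(7,1,K):
BBBBR
BBBBB
BBBBB
BBBBB
BBBBB
BBBBY
BBBWW
BKBYY

Answer: BBBBR
BBBBB
BBBBB
BBBBB
BBBBB
BBBBY
BBBWW
BKBYY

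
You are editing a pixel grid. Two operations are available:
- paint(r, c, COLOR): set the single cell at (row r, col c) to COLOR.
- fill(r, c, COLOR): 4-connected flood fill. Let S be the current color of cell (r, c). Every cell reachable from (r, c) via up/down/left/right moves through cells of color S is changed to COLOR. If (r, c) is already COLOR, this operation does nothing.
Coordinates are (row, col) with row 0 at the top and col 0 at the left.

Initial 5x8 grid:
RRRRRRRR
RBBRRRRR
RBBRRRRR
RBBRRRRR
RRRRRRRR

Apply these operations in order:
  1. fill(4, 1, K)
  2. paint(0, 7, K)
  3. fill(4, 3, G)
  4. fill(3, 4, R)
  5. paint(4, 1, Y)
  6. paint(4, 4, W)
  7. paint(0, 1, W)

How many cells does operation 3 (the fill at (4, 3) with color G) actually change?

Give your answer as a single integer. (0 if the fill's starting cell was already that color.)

Answer: 34

Derivation:
After op 1 fill(4,1,K) [34 cells changed]:
KKKKKKKK
KBBKKKKK
KBBKKKKK
KBBKKKKK
KKKKKKKK
After op 2 paint(0,7,K):
KKKKKKKK
KBBKKKKK
KBBKKKKK
KBBKKKKK
KKKKKKKK
After op 3 fill(4,3,G) [34 cells changed]:
GGGGGGGG
GBBGGGGG
GBBGGGGG
GBBGGGGG
GGGGGGGG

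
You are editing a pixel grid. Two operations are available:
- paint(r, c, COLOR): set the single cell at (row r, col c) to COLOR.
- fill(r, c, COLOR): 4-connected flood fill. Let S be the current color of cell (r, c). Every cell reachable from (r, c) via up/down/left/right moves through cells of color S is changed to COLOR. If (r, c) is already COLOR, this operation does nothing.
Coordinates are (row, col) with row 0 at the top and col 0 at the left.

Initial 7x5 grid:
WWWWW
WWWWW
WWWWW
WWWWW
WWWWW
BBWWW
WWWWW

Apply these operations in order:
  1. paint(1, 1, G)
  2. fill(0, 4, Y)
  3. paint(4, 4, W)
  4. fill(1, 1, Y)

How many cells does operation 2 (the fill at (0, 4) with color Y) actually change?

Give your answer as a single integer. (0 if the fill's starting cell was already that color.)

Answer: 32

Derivation:
After op 1 paint(1,1,G):
WWWWW
WGWWW
WWWWW
WWWWW
WWWWW
BBWWW
WWWWW
After op 2 fill(0,4,Y) [32 cells changed]:
YYYYY
YGYYY
YYYYY
YYYYY
YYYYY
BBYYY
YYYYY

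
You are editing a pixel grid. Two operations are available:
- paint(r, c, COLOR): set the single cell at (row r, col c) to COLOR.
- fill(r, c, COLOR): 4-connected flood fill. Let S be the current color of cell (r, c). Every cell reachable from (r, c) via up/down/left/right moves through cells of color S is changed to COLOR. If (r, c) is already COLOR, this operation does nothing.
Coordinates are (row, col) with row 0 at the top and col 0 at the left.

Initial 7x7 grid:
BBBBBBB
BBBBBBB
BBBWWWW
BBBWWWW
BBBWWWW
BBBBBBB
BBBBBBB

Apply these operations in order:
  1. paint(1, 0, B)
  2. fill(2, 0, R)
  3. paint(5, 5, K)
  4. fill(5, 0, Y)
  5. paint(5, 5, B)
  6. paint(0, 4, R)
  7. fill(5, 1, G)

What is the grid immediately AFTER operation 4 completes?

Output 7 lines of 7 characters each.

After op 1 paint(1,0,B):
BBBBBBB
BBBBBBB
BBBWWWW
BBBWWWW
BBBWWWW
BBBBBBB
BBBBBBB
After op 2 fill(2,0,R) [37 cells changed]:
RRRRRRR
RRRRRRR
RRRWWWW
RRRWWWW
RRRWWWW
RRRRRRR
RRRRRRR
After op 3 paint(5,5,K):
RRRRRRR
RRRRRRR
RRRWWWW
RRRWWWW
RRRWWWW
RRRRRKR
RRRRRRR
After op 4 fill(5,0,Y) [36 cells changed]:
YYYYYYY
YYYYYYY
YYYWWWW
YYYWWWW
YYYWWWW
YYYYYKY
YYYYYYY

Answer: YYYYYYY
YYYYYYY
YYYWWWW
YYYWWWW
YYYWWWW
YYYYYKY
YYYYYYY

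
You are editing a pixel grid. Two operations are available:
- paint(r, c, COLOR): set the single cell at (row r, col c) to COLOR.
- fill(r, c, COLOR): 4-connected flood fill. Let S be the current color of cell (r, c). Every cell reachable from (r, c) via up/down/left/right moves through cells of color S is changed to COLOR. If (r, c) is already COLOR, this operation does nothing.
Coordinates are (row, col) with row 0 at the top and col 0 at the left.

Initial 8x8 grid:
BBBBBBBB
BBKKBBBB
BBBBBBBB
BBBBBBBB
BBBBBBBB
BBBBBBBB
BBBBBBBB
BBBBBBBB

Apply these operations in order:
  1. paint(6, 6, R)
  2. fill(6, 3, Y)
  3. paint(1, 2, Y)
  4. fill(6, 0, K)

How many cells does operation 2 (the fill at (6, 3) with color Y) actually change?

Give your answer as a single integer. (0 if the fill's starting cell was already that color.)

After op 1 paint(6,6,R):
BBBBBBBB
BBKKBBBB
BBBBBBBB
BBBBBBBB
BBBBBBBB
BBBBBBBB
BBBBBBRB
BBBBBBBB
After op 2 fill(6,3,Y) [61 cells changed]:
YYYYYYYY
YYKKYYYY
YYYYYYYY
YYYYYYYY
YYYYYYYY
YYYYYYYY
YYYYYYRY
YYYYYYYY

Answer: 61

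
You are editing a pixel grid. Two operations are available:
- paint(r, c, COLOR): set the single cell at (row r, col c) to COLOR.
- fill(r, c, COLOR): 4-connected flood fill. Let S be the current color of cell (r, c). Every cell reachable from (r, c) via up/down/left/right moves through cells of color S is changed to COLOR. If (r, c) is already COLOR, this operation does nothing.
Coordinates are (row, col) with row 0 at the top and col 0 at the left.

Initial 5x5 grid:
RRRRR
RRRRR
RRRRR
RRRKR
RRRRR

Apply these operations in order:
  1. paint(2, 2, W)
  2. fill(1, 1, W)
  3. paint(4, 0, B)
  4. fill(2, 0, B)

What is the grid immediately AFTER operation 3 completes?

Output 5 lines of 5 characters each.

After op 1 paint(2,2,W):
RRRRR
RRRRR
RRWRR
RRRKR
RRRRR
After op 2 fill(1,1,W) [23 cells changed]:
WWWWW
WWWWW
WWWWW
WWWKW
WWWWW
After op 3 paint(4,0,B):
WWWWW
WWWWW
WWWWW
WWWKW
BWWWW

Answer: WWWWW
WWWWW
WWWWW
WWWKW
BWWWW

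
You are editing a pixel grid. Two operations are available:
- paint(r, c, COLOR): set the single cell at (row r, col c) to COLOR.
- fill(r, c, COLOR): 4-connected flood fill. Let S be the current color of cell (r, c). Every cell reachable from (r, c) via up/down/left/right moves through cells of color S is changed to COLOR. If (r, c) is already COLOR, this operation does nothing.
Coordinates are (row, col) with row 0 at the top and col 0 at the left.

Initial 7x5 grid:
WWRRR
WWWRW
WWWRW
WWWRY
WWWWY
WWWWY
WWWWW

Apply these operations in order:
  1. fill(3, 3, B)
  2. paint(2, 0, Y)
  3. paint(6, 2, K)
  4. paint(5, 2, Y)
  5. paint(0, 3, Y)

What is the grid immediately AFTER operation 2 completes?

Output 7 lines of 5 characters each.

Answer: WWBBB
WWWBW
YWWBW
WWWBY
WWWWY
WWWWY
WWWWW

Derivation:
After op 1 fill(3,3,B) [6 cells changed]:
WWBBB
WWWBW
WWWBW
WWWBY
WWWWY
WWWWY
WWWWW
After op 2 paint(2,0,Y):
WWBBB
WWWBW
YWWBW
WWWBY
WWWWY
WWWWY
WWWWW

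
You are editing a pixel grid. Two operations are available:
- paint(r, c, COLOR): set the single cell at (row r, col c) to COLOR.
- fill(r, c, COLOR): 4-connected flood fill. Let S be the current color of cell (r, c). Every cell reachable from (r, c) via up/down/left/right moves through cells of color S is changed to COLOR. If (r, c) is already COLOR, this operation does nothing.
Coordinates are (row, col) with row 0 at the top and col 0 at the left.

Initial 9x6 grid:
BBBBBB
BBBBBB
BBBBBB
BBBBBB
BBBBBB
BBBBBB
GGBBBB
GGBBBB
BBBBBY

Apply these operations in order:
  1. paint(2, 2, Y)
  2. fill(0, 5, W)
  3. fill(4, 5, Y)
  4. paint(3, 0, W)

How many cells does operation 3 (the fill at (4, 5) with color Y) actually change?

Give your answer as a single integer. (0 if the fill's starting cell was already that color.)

Answer: 48

Derivation:
After op 1 paint(2,2,Y):
BBBBBB
BBBBBB
BBYBBB
BBBBBB
BBBBBB
BBBBBB
GGBBBB
GGBBBB
BBBBBY
After op 2 fill(0,5,W) [48 cells changed]:
WWWWWW
WWWWWW
WWYWWW
WWWWWW
WWWWWW
WWWWWW
GGWWWW
GGWWWW
WWWWWY
After op 3 fill(4,5,Y) [48 cells changed]:
YYYYYY
YYYYYY
YYYYYY
YYYYYY
YYYYYY
YYYYYY
GGYYYY
GGYYYY
YYYYYY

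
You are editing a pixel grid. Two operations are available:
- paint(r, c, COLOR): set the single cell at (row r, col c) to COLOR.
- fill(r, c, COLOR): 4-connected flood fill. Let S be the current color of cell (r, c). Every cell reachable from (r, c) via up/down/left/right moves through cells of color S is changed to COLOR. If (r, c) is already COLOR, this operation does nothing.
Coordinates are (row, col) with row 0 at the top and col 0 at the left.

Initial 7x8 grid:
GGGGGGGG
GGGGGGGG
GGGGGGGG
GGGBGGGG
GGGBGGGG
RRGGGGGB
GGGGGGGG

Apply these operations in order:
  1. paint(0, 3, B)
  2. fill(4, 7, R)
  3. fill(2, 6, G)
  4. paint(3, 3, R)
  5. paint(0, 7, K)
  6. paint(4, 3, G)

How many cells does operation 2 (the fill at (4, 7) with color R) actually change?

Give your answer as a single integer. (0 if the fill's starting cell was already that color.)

After op 1 paint(0,3,B):
GGGBGGGG
GGGGGGGG
GGGGGGGG
GGGBGGGG
GGGBGGGG
RRGGGGGB
GGGGGGGG
After op 2 fill(4,7,R) [50 cells changed]:
RRRBRRRR
RRRRRRRR
RRRRRRRR
RRRBRRRR
RRRBRRRR
RRRRRRRB
RRRRRRRR

Answer: 50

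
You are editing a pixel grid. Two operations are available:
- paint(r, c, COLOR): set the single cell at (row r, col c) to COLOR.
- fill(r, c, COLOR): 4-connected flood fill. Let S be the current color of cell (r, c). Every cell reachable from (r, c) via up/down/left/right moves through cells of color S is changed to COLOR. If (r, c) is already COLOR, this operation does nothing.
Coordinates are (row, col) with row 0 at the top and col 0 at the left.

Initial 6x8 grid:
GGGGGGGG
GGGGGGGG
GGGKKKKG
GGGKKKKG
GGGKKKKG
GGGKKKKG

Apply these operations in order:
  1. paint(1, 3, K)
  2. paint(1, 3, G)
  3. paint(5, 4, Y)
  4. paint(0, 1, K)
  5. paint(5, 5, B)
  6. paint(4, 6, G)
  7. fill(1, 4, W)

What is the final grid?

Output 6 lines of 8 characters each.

After op 1 paint(1,3,K):
GGGGGGGG
GGGKGGGG
GGGKKKKG
GGGKKKKG
GGGKKKKG
GGGKKKKG
After op 2 paint(1,3,G):
GGGGGGGG
GGGGGGGG
GGGKKKKG
GGGKKKKG
GGGKKKKG
GGGKKKKG
After op 3 paint(5,4,Y):
GGGGGGGG
GGGGGGGG
GGGKKKKG
GGGKKKKG
GGGKKKKG
GGGKYKKG
After op 4 paint(0,1,K):
GKGGGGGG
GGGGGGGG
GGGKKKKG
GGGKKKKG
GGGKKKKG
GGGKYKKG
After op 5 paint(5,5,B):
GKGGGGGG
GGGGGGGG
GGGKKKKG
GGGKKKKG
GGGKKKKG
GGGKYBKG
After op 6 paint(4,6,G):
GKGGGGGG
GGGGGGGG
GGGKKKKG
GGGKKKKG
GGGKKKGG
GGGKYBKG
After op 7 fill(1,4,W) [32 cells changed]:
WKWWWWWW
WWWWWWWW
WWWKKKKW
WWWKKKKW
WWWKKKWW
WWWKYBKW

Answer: WKWWWWWW
WWWWWWWW
WWWKKKKW
WWWKKKKW
WWWKKKWW
WWWKYBKW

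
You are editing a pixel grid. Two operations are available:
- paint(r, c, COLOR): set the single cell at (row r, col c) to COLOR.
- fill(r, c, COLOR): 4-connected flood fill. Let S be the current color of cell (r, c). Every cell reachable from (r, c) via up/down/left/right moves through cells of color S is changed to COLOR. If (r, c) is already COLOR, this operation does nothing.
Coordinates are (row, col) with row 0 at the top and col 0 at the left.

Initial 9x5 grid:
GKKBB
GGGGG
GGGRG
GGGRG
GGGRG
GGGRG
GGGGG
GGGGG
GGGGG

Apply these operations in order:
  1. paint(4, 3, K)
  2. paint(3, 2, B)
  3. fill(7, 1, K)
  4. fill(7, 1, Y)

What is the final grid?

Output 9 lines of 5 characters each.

Answer: YYYBB
YYYYY
YYYRY
YYBRY
YYYYY
YYYRY
YYYYY
YYYYY
YYYYY

Derivation:
After op 1 paint(4,3,K):
GKKBB
GGGGG
GGGRG
GGGRG
GGGKG
GGGRG
GGGGG
GGGGG
GGGGG
After op 2 paint(3,2,B):
GKKBB
GGGGG
GGGRG
GGBRG
GGGKG
GGGRG
GGGGG
GGGGG
GGGGG
After op 3 fill(7,1,K) [36 cells changed]:
KKKBB
KKKKK
KKKRK
KKBRK
KKKKK
KKKRK
KKKKK
KKKKK
KKKKK
After op 4 fill(7,1,Y) [39 cells changed]:
YYYBB
YYYYY
YYYRY
YYBRY
YYYYY
YYYRY
YYYYY
YYYYY
YYYYY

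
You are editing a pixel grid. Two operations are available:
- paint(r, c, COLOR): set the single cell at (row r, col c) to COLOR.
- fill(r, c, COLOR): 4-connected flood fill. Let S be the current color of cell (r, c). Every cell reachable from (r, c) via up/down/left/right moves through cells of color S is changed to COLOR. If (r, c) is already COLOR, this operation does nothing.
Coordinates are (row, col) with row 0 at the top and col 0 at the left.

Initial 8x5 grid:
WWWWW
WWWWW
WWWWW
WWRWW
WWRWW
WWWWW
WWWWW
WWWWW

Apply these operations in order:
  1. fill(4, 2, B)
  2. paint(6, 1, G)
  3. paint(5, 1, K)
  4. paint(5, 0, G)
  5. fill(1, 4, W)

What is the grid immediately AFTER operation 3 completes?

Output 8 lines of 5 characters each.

After op 1 fill(4,2,B) [2 cells changed]:
WWWWW
WWWWW
WWWWW
WWBWW
WWBWW
WWWWW
WWWWW
WWWWW
After op 2 paint(6,1,G):
WWWWW
WWWWW
WWWWW
WWBWW
WWBWW
WWWWW
WGWWW
WWWWW
After op 3 paint(5,1,K):
WWWWW
WWWWW
WWWWW
WWBWW
WWBWW
WKWWW
WGWWW
WWWWW

Answer: WWWWW
WWWWW
WWWWW
WWBWW
WWBWW
WKWWW
WGWWW
WWWWW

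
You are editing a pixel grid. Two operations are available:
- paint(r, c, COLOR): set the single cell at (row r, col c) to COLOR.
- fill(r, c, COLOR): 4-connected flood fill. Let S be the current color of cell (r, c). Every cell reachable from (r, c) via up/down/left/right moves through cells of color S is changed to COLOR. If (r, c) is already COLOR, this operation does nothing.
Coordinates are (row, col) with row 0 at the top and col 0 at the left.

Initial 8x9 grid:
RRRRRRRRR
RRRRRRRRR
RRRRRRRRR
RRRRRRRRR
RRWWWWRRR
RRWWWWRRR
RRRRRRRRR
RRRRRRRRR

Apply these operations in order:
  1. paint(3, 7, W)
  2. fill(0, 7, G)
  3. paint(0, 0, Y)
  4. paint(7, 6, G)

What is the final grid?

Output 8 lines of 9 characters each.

Answer: YGGGGGGGG
GGGGGGGGG
GGGGGGGGG
GGGGGGGWG
GGWWWWGGG
GGWWWWGGG
GGGGGGGGG
GGGGGGGGG

Derivation:
After op 1 paint(3,7,W):
RRRRRRRRR
RRRRRRRRR
RRRRRRRRR
RRRRRRRWR
RRWWWWRRR
RRWWWWRRR
RRRRRRRRR
RRRRRRRRR
After op 2 fill(0,7,G) [63 cells changed]:
GGGGGGGGG
GGGGGGGGG
GGGGGGGGG
GGGGGGGWG
GGWWWWGGG
GGWWWWGGG
GGGGGGGGG
GGGGGGGGG
After op 3 paint(0,0,Y):
YGGGGGGGG
GGGGGGGGG
GGGGGGGGG
GGGGGGGWG
GGWWWWGGG
GGWWWWGGG
GGGGGGGGG
GGGGGGGGG
After op 4 paint(7,6,G):
YGGGGGGGG
GGGGGGGGG
GGGGGGGGG
GGGGGGGWG
GGWWWWGGG
GGWWWWGGG
GGGGGGGGG
GGGGGGGGG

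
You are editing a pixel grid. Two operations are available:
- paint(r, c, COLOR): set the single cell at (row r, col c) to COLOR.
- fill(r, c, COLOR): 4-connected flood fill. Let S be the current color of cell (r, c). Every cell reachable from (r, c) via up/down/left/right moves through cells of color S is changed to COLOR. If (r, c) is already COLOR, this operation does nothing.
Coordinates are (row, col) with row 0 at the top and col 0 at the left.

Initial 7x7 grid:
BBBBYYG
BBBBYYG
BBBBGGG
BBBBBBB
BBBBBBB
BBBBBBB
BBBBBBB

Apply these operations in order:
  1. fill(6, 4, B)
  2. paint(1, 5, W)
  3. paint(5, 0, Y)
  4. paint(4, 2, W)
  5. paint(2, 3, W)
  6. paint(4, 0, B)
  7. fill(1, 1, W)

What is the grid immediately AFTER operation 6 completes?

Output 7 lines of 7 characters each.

After op 1 fill(6,4,B) [0 cells changed]:
BBBBYYG
BBBBYYG
BBBBGGG
BBBBBBB
BBBBBBB
BBBBBBB
BBBBBBB
After op 2 paint(1,5,W):
BBBBYYG
BBBBYWG
BBBBGGG
BBBBBBB
BBBBBBB
BBBBBBB
BBBBBBB
After op 3 paint(5,0,Y):
BBBBYYG
BBBBYWG
BBBBGGG
BBBBBBB
BBBBBBB
YBBBBBB
BBBBBBB
After op 4 paint(4,2,W):
BBBBYYG
BBBBYWG
BBBBGGG
BBBBBBB
BBWBBBB
YBBBBBB
BBBBBBB
After op 5 paint(2,3,W):
BBBBYYG
BBBBYWG
BBBWGGG
BBBBBBB
BBWBBBB
YBBBBBB
BBBBBBB
After op 6 paint(4,0,B):
BBBBYYG
BBBBYWG
BBBWGGG
BBBBBBB
BBWBBBB
YBBBBBB
BBBBBBB

Answer: BBBBYYG
BBBBYWG
BBBWGGG
BBBBBBB
BBWBBBB
YBBBBBB
BBBBBBB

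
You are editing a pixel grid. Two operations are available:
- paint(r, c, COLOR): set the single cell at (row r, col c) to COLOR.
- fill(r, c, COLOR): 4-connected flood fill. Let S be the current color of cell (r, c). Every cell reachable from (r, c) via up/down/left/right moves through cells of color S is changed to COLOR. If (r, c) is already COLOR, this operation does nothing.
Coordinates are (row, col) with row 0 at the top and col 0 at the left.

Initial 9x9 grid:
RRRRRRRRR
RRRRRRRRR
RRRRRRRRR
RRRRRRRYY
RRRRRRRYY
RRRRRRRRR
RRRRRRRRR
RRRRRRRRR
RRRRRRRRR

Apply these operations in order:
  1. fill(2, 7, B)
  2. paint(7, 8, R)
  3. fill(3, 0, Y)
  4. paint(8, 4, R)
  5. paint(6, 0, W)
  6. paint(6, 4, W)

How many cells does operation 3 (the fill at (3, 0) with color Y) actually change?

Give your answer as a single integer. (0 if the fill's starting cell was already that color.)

Answer: 76

Derivation:
After op 1 fill(2,7,B) [77 cells changed]:
BBBBBBBBB
BBBBBBBBB
BBBBBBBBB
BBBBBBBYY
BBBBBBBYY
BBBBBBBBB
BBBBBBBBB
BBBBBBBBB
BBBBBBBBB
After op 2 paint(7,8,R):
BBBBBBBBB
BBBBBBBBB
BBBBBBBBB
BBBBBBBYY
BBBBBBBYY
BBBBBBBBB
BBBBBBBBB
BBBBBBBBR
BBBBBBBBB
After op 3 fill(3,0,Y) [76 cells changed]:
YYYYYYYYY
YYYYYYYYY
YYYYYYYYY
YYYYYYYYY
YYYYYYYYY
YYYYYYYYY
YYYYYYYYY
YYYYYYYYR
YYYYYYYYY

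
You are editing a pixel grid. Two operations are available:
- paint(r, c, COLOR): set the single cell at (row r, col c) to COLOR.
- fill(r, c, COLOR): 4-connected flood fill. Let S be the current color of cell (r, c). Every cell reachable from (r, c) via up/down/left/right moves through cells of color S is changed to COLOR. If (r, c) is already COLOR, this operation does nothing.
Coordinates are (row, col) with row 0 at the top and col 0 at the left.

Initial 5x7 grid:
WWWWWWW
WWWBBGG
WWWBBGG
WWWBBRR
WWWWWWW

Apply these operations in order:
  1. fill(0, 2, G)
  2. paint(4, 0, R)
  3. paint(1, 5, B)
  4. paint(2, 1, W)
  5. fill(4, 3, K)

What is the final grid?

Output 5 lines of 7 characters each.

After op 1 fill(0,2,G) [23 cells changed]:
GGGGGGG
GGGBBGG
GGGBBGG
GGGBBRR
GGGGGGG
After op 2 paint(4,0,R):
GGGGGGG
GGGBBGG
GGGBBGG
GGGBBRR
RGGGGGG
After op 3 paint(1,5,B):
GGGGGGG
GGGBBBG
GGGBBGG
GGGBBRR
RGGGGGG
After op 4 paint(2,1,W):
GGGGGGG
GGGBBBG
GWGBBGG
GGGBBRR
RGGGGGG
After op 5 fill(4,3,K) [24 cells changed]:
KKKKKKK
KKKBBBK
KWKBBKK
KKKBBRR
RKKKKKK

Answer: KKKKKKK
KKKBBBK
KWKBBKK
KKKBBRR
RKKKKKK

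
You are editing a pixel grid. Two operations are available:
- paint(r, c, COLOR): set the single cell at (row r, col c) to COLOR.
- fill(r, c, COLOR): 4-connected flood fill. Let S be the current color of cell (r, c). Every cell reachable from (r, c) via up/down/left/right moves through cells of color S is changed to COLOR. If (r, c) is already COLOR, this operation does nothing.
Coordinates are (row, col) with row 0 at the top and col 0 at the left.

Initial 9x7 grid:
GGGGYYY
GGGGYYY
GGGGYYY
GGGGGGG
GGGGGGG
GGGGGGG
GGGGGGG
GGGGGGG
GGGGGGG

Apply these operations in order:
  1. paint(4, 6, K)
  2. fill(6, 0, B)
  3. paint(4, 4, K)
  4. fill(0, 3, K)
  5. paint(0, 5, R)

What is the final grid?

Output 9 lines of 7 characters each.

After op 1 paint(4,6,K):
GGGGYYY
GGGGYYY
GGGGYYY
GGGGGGG
GGGGGGK
GGGGGGG
GGGGGGG
GGGGGGG
GGGGGGG
After op 2 fill(6,0,B) [53 cells changed]:
BBBBYYY
BBBBYYY
BBBBYYY
BBBBBBB
BBBBBBK
BBBBBBB
BBBBBBB
BBBBBBB
BBBBBBB
After op 3 paint(4,4,K):
BBBBYYY
BBBBYYY
BBBBYYY
BBBBBBB
BBBBKBK
BBBBBBB
BBBBBBB
BBBBBBB
BBBBBBB
After op 4 fill(0,3,K) [52 cells changed]:
KKKKYYY
KKKKYYY
KKKKYYY
KKKKKKK
KKKKKKK
KKKKKKK
KKKKKKK
KKKKKKK
KKKKKKK
After op 5 paint(0,5,R):
KKKKYRY
KKKKYYY
KKKKYYY
KKKKKKK
KKKKKKK
KKKKKKK
KKKKKKK
KKKKKKK
KKKKKKK

Answer: KKKKYRY
KKKKYYY
KKKKYYY
KKKKKKK
KKKKKKK
KKKKKKK
KKKKKKK
KKKKKKK
KKKKKKK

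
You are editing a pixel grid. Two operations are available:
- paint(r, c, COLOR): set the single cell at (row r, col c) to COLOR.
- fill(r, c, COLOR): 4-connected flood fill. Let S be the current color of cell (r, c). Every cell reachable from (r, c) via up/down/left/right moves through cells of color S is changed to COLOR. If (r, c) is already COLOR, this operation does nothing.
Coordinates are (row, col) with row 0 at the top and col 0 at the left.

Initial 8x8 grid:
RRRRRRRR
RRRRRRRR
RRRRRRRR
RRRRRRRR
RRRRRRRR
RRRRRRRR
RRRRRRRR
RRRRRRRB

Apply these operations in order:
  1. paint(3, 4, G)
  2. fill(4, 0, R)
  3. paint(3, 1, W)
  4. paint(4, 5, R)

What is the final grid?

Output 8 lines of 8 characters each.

After op 1 paint(3,4,G):
RRRRRRRR
RRRRRRRR
RRRRRRRR
RRRRGRRR
RRRRRRRR
RRRRRRRR
RRRRRRRR
RRRRRRRB
After op 2 fill(4,0,R) [0 cells changed]:
RRRRRRRR
RRRRRRRR
RRRRRRRR
RRRRGRRR
RRRRRRRR
RRRRRRRR
RRRRRRRR
RRRRRRRB
After op 3 paint(3,1,W):
RRRRRRRR
RRRRRRRR
RRRRRRRR
RWRRGRRR
RRRRRRRR
RRRRRRRR
RRRRRRRR
RRRRRRRB
After op 4 paint(4,5,R):
RRRRRRRR
RRRRRRRR
RRRRRRRR
RWRRGRRR
RRRRRRRR
RRRRRRRR
RRRRRRRR
RRRRRRRB

Answer: RRRRRRRR
RRRRRRRR
RRRRRRRR
RWRRGRRR
RRRRRRRR
RRRRRRRR
RRRRRRRR
RRRRRRRB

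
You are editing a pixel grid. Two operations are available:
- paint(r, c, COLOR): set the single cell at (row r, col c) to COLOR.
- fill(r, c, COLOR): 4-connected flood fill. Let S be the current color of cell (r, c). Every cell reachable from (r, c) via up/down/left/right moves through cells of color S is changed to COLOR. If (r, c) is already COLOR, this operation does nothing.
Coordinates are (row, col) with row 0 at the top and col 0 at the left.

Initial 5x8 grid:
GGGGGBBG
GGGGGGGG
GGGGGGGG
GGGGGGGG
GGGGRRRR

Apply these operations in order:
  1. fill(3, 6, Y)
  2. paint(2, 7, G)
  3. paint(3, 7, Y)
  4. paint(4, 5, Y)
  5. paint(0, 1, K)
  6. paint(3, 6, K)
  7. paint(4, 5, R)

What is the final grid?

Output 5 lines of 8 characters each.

After op 1 fill(3,6,Y) [34 cells changed]:
YYYYYBBY
YYYYYYYY
YYYYYYYY
YYYYYYYY
YYYYRRRR
After op 2 paint(2,7,G):
YYYYYBBY
YYYYYYYY
YYYYYYYG
YYYYYYYY
YYYYRRRR
After op 3 paint(3,7,Y):
YYYYYBBY
YYYYYYYY
YYYYYYYG
YYYYYYYY
YYYYRRRR
After op 4 paint(4,5,Y):
YYYYYBBY
YYYYYYYY
YYYYYYYG
YYYYYYYY
YYYYRYRR
After op 5 paint(0,1,K):
YKYYYBBY
YYYYYYYY
YYYYYYYG
YYYYYYYY
YYYYRYRR
After op 6 paint(3,6,K):
YKYYYBBY
YYYYYYYY
YYYYYYYG
YYYYYYKY
YYYYRYRR
After op 7 paint(4,5,R):
YKYYYBBY
YYYYYYYY
YYYYYYYG
YYYYYYKY
YYYYRRRR

Answer: YKYYYBBY
YYYYYYYY
YYYYYYYG
YYYYYYKY
YYYYRRRR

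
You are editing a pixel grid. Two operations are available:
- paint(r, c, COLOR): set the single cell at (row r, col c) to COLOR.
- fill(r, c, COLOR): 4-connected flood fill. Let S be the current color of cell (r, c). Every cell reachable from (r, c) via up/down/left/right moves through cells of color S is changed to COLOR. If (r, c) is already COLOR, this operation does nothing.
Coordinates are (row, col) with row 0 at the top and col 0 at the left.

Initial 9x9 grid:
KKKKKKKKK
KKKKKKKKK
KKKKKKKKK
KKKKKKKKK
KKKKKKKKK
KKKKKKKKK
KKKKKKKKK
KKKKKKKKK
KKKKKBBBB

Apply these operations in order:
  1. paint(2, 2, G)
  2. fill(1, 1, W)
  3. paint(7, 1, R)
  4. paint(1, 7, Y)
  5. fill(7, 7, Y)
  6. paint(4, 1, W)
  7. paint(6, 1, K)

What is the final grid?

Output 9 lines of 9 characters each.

Answer: YYYYYYYYY
YYYYYYYYY
YYGYYYYYY
YYYYYYYYY
YWYYYYYYY
YYYYYYYYY
YKYYYYYYY
YRYYYYYYY
YYYYYBBBB

Derivation:
After op 1 paint(2,2,G):
KKKKKKKKK
KKKKKKKKK
KKGKKKKKK
KKKKKKKKK
KKKKKKKKK
KKKKKKKKK
KKKKKKKKK
KKKKKKKKK
KKKKKBBBB
After op 2 fill(1,1,W) [76 cells changed]:
WWWWWWWWW
WWWWWWWWW
WWGWWWWWW
WWWWWWWWW
WWWWWWWWW
WWWWWWWWW
WWWWWWWWW
WWWWWWWWW
WWWWWBBBB
After op 3 paint(7,1,R):
WWWWWWWWW
WWWWWWWWW
WWGWWWWWW
WWWWWWWWW
WWWWWWWWW
WWWWWWWWW
WWWWWWWWW
WRWWWWWWW
WWWWWBBBB
After op 4 paint(1,7,Y):
WWWWWWWWW
WWWWWWWYW
WWGWWWWWW
WWWWWWWWW
WWWWWWWWW
WWWWWWWWW
WWWWWWWWW
WRWWWWWWW
WWWWWBBBB
After op 5 fill(7,7,Y) [74 cells changed]:
YYYYYYYYY
YYYYYYYYY
YYGYYYYYY
YYYYYYYYY
YYYYYYYYY
YYYYYYYYY
YYYYYYYYY
YRYYYYYYY
YYYYYBBBB
After op 6 paint(4,1,W):
YYYYYYYYY
YYYYYYYYY
YYGYYYYYY
YYYYYYYYY
YWYYYYYYY
YYYYYYYYY
YYYYYYYYY
YRYYYYYYY
YYYYYBBBB
After op 7 paint(6,1,K):
YYYYYYYYY
YYYYYYYYY
YYGYYYYYY
YYYYYYYYY
YWYYYYYYY
YYYYYYYYY
YKYYYYYYY
YRYYYYYYY
YYYYYBBBB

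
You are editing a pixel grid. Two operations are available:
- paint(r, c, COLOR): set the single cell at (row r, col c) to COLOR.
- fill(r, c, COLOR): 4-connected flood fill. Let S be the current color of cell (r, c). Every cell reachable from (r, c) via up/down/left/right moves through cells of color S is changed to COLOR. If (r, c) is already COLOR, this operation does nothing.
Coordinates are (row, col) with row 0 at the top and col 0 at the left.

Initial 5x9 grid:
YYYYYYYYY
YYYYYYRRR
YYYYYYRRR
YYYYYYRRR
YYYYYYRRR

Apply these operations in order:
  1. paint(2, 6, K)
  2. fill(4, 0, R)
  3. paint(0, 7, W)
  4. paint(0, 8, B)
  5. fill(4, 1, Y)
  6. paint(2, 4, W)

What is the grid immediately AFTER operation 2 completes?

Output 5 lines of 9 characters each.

After op 1 paint(2,6,K):
YYYYYYYYY
YYYYYYRRR
YYYYYYKRR
YYYYYYRRR
YYYYYYRRR
After op 2 fill(4,0,R) [33 cells changed]:
RRRRRRRRR
RRRRRRRRR
RRRRRRKRR
RRRRRRRRR
RRRRRRRRR

Answer: RRRRRRRRR
RRRRRRRRR
RRRRRRKRR
RRRRRRRRR
RRRRRRRRR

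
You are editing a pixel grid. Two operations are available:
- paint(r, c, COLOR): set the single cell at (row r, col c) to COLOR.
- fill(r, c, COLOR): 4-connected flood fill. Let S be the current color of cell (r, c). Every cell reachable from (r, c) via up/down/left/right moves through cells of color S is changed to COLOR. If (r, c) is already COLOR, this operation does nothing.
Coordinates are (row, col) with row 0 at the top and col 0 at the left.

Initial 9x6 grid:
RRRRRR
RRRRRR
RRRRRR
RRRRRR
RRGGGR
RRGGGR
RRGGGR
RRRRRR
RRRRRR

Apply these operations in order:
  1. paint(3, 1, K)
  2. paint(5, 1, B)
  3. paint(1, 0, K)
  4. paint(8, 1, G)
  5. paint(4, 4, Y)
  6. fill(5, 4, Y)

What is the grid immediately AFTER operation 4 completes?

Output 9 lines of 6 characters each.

After op 1 paint(3,1,K):
RRRRRR
RRRRRR
RRRRRR
RKRRRR
RRGGGR
RRGGGR
RRGGGR
RRRRRR
RRRRRR
After op 2 paint(5,1,B):
RRRRRR
RRRRRR
RRRRRR
RKRRRR
RRGGGR
RBGGGR
RRGGGR
RRRRRR
RRRRRR
After op 3 paint(1,0,K):
RRRRRR
KRRRRR
RRRRRR
RKRRRR
RRGGGR
RBGGGR
RRGGGR
RRRRRR
RRRRRR
After op 4 paint(8,1,G):
RRRRRR
KRRRRR
RRRRRR
RKRRRR
RRGGGR
RBGGGR
RRGGGR
RRRRRR
RGRRRR

Answer: RRRRRR
KRRRRR
RRRRRR
RKRRRR
RRGGGR
RBGGGR
RRGGGR
RRRRRR
RGRRRR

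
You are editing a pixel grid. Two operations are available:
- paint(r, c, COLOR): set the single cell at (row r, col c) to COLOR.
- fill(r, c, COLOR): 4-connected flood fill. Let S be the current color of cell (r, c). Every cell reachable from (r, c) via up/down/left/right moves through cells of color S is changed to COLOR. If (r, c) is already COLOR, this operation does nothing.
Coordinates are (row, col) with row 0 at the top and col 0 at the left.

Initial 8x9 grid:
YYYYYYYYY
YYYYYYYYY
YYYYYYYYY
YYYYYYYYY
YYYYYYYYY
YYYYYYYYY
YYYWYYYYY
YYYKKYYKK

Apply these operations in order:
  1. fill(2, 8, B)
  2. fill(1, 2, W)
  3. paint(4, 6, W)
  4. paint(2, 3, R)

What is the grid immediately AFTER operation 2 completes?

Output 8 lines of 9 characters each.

After op 1 fill(2,8,B) [67 cells changed]:
BBBBBBBBB
BBBBBBBBB
BBBBBBBBB
BBBBBBBBB
BBBBBBBBB
BBBBBBBBB
BBBWBBBBB
BBBKKBBKK
After op 2 fill(1,2,W) [67 cells changed]:
WWWWWWWWW
WWWWWWWWW
WWWWWWWWW
WWWWWWWWW
WWWWWWWWW
WWWWWWWWW
WWWWWWWWW
WWWKKWWKK

Answer: WWWWWWWWW
WWWWWWWWW
WWWWWWWWW
WWWWWWWWW
WWWWWWWWW
WWWWWWWWW
WWWWWWWWW
WWWKKWWKK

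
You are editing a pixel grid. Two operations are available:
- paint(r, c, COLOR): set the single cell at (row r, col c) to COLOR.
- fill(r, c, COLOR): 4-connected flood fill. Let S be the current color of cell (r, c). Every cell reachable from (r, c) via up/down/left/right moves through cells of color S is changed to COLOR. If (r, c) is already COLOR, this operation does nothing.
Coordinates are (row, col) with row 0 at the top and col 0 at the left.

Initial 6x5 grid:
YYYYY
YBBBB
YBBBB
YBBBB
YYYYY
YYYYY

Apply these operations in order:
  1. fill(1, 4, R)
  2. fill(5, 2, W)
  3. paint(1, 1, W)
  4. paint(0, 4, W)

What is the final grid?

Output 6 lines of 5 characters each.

After op 1 fill(1,4,R) [12 cells changed]:
YYYYY
YRRRR
YRRRR
YRRRR
YYYYY
YYYYY
After op 2 fill(5,2,W) [18 cells changed]:
WWWWW
WRRRR
WRRRR
WRRRR
WWWWW
WWWWW
After op 3 paint(1,1,W):
WWWWW
WWRRR
WRRRR
WRRRR
WWWWW
WWWWW
After op 4 paint(0,4,W):
WWWWW
WWRRR
WRRRR
WRRRR
WWWWW
WWWWW

Answer: WWWWW
WWRRR
WRRRR
WRRRR
WWWWW
WWWWW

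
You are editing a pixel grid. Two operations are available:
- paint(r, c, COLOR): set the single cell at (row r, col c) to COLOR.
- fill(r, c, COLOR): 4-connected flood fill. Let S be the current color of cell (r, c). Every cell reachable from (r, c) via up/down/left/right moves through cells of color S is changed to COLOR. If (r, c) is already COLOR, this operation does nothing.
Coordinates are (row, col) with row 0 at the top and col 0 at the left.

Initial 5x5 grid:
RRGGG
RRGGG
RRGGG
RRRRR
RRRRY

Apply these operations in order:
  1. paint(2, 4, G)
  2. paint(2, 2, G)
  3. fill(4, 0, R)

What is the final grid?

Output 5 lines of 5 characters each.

After op 1 paint(2,4,G):
RRGGG
RRGGG
RRGGG
RRRRR
RRRRY
After op 2 paint(2,2,G):
RRGGG
RRGGG
RRGGG
RRRRR
RRRRY
After op 3 fill(4,0,R) [0 cells changed]:
RRGGG
RRGGG
RRGGG
RRRRR
RRRRY

Answer: RRGGG
RRGGG
RRGGG
RRRRR
RRRRY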